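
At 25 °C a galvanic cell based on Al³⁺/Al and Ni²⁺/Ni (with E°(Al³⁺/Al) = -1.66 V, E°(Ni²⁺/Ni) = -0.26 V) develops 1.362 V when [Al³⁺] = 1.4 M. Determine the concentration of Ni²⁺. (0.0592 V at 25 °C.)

0.065 M

From the Nernst equation, log Q = n(E° − E)/0.0592 = 6(1.40 − 1.362)/0.0592 = 3.851, so Q = 7100.
With Q = [Al³⁺]^2/[Ni²⁺]^3 and the known concentrations, [Ni²⁺]^3 in the denominator gives [Ni²⁺] = 0.065 M.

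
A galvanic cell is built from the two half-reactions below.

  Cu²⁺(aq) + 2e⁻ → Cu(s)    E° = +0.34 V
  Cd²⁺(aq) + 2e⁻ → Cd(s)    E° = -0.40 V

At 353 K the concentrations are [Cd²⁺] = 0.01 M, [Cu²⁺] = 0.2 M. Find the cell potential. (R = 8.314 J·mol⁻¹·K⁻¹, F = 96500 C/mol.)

The Cu²⁺/Cu couple has the higher reduction potential and acts as the cathode, so E°_cell = +0.34 − (-0.40) = 0.74 V.
Balancing electrons gives n = 2; the reaction quotient is Q = [Cd²⁺]/[Cu²⁺] = 0.0500.
E = E° − (RT/nF) ln Q = 0.74 − (8.314×353)/(2×96500) × (-2.996) = 0.740 + 0.046 = 0.786 V.

0.786 V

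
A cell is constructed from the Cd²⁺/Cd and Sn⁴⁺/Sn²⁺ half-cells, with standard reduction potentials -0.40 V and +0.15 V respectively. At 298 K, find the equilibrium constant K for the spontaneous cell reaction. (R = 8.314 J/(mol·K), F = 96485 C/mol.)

4 × 10^18

E°_cell = +0.15 − (-0.40) = 0.55 V, with n = 2 electrons transferred.
At equilibrium E = 0, so the Nernst equation gives ln K = nFE°/RT = (2)(96485)(0.55)/((8.314)(298)) = 42.84.
K = e^42.84 = 4 × 10^18.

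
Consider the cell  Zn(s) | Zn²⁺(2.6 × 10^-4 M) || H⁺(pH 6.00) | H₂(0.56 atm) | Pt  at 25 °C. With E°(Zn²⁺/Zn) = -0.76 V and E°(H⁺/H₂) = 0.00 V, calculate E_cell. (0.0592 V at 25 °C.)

The hydrogen couple is the cathode, so E°_cell = 0.76 V; n = 2.
[H⁺] = 10^(−6.00) = 1 × 10^-6 M, and Q = [Zn²⁺]·P(H₂) / [H⁺]^2 = 1.46 × 10^8.
E = E° − (0.0592/2) log Q = 0.76 − (0.0592/2)(8.163) = 0.518 V.

0.52 V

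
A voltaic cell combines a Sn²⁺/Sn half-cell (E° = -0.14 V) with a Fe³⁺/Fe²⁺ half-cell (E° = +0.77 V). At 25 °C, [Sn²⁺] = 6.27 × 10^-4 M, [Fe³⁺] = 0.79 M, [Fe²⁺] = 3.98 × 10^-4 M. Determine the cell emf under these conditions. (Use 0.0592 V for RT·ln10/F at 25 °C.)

1.20 V

The Fe³⁺/Fe²⁺ couple has the higher reduction potential and acts as the cathode, so E°_cell = +0.77 − (-0.14) = 0.91 V.
Balancing electrons gives n = 2; the reaction quotient is Q = [Sn²⁺]·[Fe²⁺]^2/[Fe³⁺]^2 = 1.59 × 10^-10.
At 25 °C, E = E° − (0.0592/n) log Q = 0.91 − (0.0592/2)(-9.798) = 0.910 + 0.290 = 1.200 V.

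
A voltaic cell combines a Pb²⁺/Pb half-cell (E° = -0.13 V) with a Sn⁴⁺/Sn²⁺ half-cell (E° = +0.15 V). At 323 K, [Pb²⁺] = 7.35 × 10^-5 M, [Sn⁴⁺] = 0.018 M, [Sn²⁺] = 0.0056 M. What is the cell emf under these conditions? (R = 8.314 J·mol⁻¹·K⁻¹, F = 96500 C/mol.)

0.429 V

The Sn⁴⁺/Sn²⁺ couple has the higher reduction potential and acts as the cathode, so E°_cell = +0.15 − (-0.13) = 0.28 V.
Balancing electrons gives n = 2; the reaction quotient is Q = [Pb²⁺]·[Sn²⁺]/[Sn⁴⁺] = 2.29 × 10^-5.
E = E° − (RT/nF) ln Q = 0.28 − (8.314×323)/(2×96500) × (-10.686) = 0.280 + 0.149 = 0.429 V.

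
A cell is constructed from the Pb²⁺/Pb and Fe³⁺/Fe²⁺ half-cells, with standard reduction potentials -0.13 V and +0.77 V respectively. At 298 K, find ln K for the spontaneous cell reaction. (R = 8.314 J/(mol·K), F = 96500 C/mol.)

ln K = 70.1

E°_cell = +0.77 − (-0.13) = 0.90 V, with n = 2 electrons transferred.
At equilibrium E = 0, so the Nernst equation gives ln K = nFE°/RT = (2)(96500)(0.90)/((8.314)(298)) = 70.11.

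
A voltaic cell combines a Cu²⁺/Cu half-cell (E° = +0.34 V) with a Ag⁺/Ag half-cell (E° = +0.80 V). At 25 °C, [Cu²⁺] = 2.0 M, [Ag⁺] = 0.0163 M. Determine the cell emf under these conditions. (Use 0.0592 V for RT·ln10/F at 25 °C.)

0.345 V

The Ag⁺/Ag couple has the higher reduction potential and acts as the cathode, so E°_cell = +0.80 − (+0.34) = 0.46 V.
Balancing electrons gives n = 2; the reaction quotient is Q = [Cu²⁺]/[Ag⁺]^2 = 7530.
At 25 °C, E = E° − (0.0592/n) log Q = 0.46 − (0.0592/2)(3.877) = 0.460 − 0.115 = 0.345 V.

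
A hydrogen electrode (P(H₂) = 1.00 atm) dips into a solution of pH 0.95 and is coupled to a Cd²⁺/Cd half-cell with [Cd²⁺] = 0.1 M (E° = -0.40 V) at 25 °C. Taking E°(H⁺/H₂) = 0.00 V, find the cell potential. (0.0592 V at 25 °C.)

The hydrogen couple is the cathode, so E°_cell = 0.40 V; n = 2.
[H⁺] = 10^(−0.95) = 0.11 M, and Q = [Cd²⁺]·P(H₂) / [H⁺]^2 = 7.94.
E = E° − (0.0592/2) log Q = 0.40 − (0.0592/2)(0.900) = 0.373 V.

0.37 V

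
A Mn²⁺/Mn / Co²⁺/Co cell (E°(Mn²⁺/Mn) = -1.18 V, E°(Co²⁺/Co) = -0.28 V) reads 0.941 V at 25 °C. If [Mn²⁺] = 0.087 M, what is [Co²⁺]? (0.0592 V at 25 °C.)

From the Nernst equation, log Q = n(E° − E)/0.0592 = 2(0.90 − 0.941)/0.0592 = -1.385, so Q = 0.0412.
With Q = [Mn²⁺]/[Co²⁺] and the known concentrations, [Co²⁺] in the denominator gives [Co²⁺] = 2.1 M.

2.1 M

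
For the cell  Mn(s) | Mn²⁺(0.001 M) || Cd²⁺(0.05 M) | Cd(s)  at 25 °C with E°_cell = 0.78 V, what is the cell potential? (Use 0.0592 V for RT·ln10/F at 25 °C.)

Balancing electrons gives n = 2; the reaction quotient is Q = [Mn²⁺]/[Cd²⁺] = 0.0200.
At 25 °C, E = E° − (0.0592/n) log Q = 0.78 − (0.0592/2)(-1.699) = 0.780 + 0.050 = 0.830 V.

0.830 V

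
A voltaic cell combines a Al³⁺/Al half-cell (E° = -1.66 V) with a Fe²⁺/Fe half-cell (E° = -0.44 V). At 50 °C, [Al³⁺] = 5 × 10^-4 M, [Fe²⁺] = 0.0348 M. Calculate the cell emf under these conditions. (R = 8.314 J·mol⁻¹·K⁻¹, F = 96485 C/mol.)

The Fe²⁺/Fe couple has the higher reduction potential and acts as the cathode, so E°_cell = -0.44 − (-1.66) = 1.22 V.
Balancing electrons gives n = 6; the reaction quotient is Q = [Al³⁺]^2/[Fe²⁺]^3 = 0.00593.
E = E° − (RT/nF) ln Q = 1.22 − (8.314×323)/(6×96485) × (-5.127) = 1.220 + 0.024 = 1.244 V.

1.24 V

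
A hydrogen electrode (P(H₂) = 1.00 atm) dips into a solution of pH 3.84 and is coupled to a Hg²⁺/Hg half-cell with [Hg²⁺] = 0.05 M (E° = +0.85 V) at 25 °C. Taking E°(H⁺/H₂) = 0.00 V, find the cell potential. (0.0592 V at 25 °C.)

1.04 V

The Hg²⁺/Hg couple is the cathode, so E°_cell = 0.85 V; n = 2.
[H⁺] = 10^(−3.84) = 1.4 × 10^-4 M, and Q = [H⁺]^2 / ([Hg²⁺]·P(H₂)) = 4.18 × 10^-7.
E = E° − (0.0592/2) log Q = 0.85 − (0.0592/2)(-6.379) = 1.039 V.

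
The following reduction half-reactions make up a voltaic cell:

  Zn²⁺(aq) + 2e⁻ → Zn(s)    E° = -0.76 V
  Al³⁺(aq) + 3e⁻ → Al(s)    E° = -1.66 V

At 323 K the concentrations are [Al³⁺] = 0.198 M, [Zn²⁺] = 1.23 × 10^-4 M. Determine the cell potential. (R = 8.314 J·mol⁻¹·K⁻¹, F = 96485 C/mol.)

The Zn²⁺/Zn couple has the higher reduction potential and acts as the cathode, so E°_cell = -0.76 − (-1.66) = 0.90 V.
Balancing electrons gives n = 6; the reaction quotient is Q = [Al³⁺]^2/[Zn²⁺]^3 = 2.11 × 10^10.
E = E° − (RT/nF) ln Q = 0.90 − (8.314×323)/(6×96485) × (23.771) = 0.900 − 0.110 = 0.790 V.

0.790 V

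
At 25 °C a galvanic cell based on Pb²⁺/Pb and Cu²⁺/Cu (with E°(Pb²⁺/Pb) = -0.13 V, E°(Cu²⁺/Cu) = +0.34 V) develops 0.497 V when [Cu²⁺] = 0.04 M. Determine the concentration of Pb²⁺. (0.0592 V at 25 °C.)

From the Nernst equation, log Q = n(E° − E)/0.0592 = 2(0.47 − 0.497)/0.0592 = -0.912, so Q = 0.122.
With Q = [Pb²⁺]/[Cu²⁺] and the known concentrations, [Pb²⁺] in the numerator gives [Pb²⁺] = 0.0049 M.

0.0049 M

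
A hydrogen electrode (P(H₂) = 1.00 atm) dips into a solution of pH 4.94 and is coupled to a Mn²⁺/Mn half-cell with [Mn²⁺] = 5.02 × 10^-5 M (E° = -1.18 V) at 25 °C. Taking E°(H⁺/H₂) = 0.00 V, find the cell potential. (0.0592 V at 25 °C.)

The hydrogen couple is the cathode, so E°_cell = 1.18 V; n = 2.
[H⁺] = 10^(−4.94) = 1.1 × 10^-5 M, and Q = [Mn²⁺]·P(H₂) / [H⁺]^2 = 3.81 × 10^5.
E = E° − (0.0592/2) log Q = 1.18 − (0.0592/2)(5.581) = 1.015 V.

1.01 V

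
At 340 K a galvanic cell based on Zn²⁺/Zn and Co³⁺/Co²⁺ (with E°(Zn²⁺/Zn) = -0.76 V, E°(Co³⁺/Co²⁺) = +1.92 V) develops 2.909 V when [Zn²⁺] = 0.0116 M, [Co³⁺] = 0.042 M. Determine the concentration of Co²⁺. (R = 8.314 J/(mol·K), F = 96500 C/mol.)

From the Nernst equation, ln Q = nF(E° − E)/RT = 2×96500×(2.68 − 2.909)/(8.314×340) = -15.635, so Q = 1.62 × 10^-7.
With Q = [Zn²⁺]·[Co²⁺]^2/[Co³⁺]^2 and the known concentrations, [Co²⁺]^2 in the numerator gives [Co²⁺] = 1.6 × 10^-4 M.

1.6 × 10^-4 M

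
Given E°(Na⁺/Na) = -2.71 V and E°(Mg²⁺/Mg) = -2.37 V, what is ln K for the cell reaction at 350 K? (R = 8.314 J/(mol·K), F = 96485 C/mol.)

ln K = 22.5

E°_cell = -2.37 − (-2.71) = 0.34 V, with n = 2 electrons transferred.
At equilibrium E = 0, so the Nernst equation gives ln K = nFE°/RT = (2)(96485)(0.34)/((8.314)(350)) = 22.55.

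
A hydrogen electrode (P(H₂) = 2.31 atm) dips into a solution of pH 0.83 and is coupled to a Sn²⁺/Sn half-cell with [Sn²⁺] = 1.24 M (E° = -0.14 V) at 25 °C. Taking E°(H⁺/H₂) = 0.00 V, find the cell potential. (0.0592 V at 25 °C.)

0.077 V

The hydrogen couple is the cathode, so E°_cell = 0.14 V; n = 2.
[H⁺] = 10^(−0.83) = 0.15 M, and Q = [Sn²⁺]·P(H₂) / [H⁺]^2 = 131.
E = E° − (0.0592/2) log Q = 0.14 − (0.0592/2)(2.117) = 0.077 V.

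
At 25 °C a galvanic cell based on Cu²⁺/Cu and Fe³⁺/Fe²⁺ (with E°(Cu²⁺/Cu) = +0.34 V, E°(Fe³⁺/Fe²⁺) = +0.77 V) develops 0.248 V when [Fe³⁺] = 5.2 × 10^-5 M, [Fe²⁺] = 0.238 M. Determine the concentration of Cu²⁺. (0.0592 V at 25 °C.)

0.067 M

From the Nernst equation, log Q = n(E° − E)/0.0592 = 2(0.43 − 0.248)/0.0592 = 6.149, so Q = 1.41 × 10^6.
With Q = [Cu²⁺]·[Fe²⁺]^2/[Fe³⁺]^2 and the known concentrations, [Cu²⁺] in the numerator gives [Cu²⁺] = 0.067 M.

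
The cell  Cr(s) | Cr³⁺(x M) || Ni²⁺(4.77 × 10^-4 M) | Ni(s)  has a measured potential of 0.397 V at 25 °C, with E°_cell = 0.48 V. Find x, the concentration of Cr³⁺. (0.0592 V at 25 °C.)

From the Nernst equation, log Q = n(E° − E)/0.0592 = 6(0.48 − 0.397)/0.0592 = 8.412, so Q = 2.58 × 10^8.
With Q = [Cr³⁺]^2/[Ni²⁺]^3 and the known concentrations, [Cr³⁺]^2 in the numerator gives [Cr³⁺] = 0.17 M.

0.17 M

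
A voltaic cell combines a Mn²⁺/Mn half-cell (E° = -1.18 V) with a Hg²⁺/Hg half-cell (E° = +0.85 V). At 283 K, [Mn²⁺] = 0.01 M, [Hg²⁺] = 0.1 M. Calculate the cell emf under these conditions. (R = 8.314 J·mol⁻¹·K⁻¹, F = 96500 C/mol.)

The Hg²⁺/Hg couple has the higher reduction potential and acts as the cathode, so E°_cell = +0.85 − (-1.18) = 2.03 V.
Balancing electrons gives n = 2; the reaction quotient is Q = [Mn²⁺]/[Hg²⁺] = 0.100.
E = E° − (RT/nF) ln Q = 2.03 − (8.314×283)/(2×96500) × (-2.303) = 2.030 + 0.028 = 2.058 V.

2.06 V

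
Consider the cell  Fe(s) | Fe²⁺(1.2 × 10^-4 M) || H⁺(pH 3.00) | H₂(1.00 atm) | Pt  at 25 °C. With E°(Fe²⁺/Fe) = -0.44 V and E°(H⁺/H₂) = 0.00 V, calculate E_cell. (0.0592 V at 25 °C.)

0.38 V

The hydrogen couple is the cathode, so E°_cell = 0.44 V; n = 2.
[H⁺] = 10^(−3.00) = 0.0010 M, and Q = [Fe²⁺]·P(H₂) / [H⁺]^2 = 120.
E = E° − (0.0592/2) log Q = 0.44 − (0.0592/2)(2.079) = 0.378 V.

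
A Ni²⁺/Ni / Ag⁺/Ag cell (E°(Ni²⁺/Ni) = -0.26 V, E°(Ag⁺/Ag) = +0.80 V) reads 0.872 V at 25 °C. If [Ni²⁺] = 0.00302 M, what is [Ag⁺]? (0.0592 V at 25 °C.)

From the Nernst equation, log Q = n(E° − E)/0.0592 = 2(1.06 − 0.872)/0.0592 = 6.351, so Q = 2.25 × 10^6.
With Q = [Ni²⁺]/[Ag⁺]^2 and the known concentrations, [Ag⁺]^2 in the denominator gives [Ag⁺] = 3.7 × 10^-5 M.

3.7 × 10^-5 M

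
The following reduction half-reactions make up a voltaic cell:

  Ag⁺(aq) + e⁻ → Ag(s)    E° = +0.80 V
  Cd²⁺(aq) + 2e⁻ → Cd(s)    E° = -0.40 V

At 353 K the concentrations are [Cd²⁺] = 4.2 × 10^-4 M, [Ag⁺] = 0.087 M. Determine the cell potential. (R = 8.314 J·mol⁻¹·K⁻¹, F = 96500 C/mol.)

The Ag⁺/Ag couple has the higher reduction potential and acts as the cathode, so E°_cell = +0.80 − (-0.40) = 1.20 V.
Balancing electrons gives n = 2; the reaction quotient is Q = [Cd²⁺]/[Ag⁺]^2 = 0.0555.
E = E° − (RT/nF) ln Q = 1.20 − (8.314×353)/(2×96500) × (-2.892) = 1.200 + 0.044 = 1.244 V.

1.24 V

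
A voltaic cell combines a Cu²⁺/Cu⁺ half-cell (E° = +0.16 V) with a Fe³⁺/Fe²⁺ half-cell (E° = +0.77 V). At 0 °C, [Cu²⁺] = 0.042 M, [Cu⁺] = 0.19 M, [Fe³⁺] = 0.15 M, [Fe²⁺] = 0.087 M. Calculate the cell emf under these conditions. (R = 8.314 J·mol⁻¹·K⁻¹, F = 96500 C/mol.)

0.658 V

The Fe³⁺/Fe²⁺ couple has the higher reduction potential and acts as the cathode, so E°_cell = +0.77 − (+0.16) = 0.61 V.
Balancing electrons gives n = 1; the reaction quotient is Q = [Cu²⁺]·[Fe²⁺]/([Cu⁺]·[Fe³⁺]) = 0.128.
E = E° − (RT/nF) ln Q = 0.61 − (8.314×273)/(1×96500) × (-2.054) = 0.610 + 0.048 = 0.658 V.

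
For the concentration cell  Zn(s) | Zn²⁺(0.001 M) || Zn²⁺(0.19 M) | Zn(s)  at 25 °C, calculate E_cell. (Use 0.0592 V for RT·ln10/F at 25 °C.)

0.067 V

Both half-cells are Zn²⁺/Zn, so E°_cell = 0. The concentrated side is the cathode; the cell reaction moves Zn²⁺ from high to low concentration with n = 2.
Q = [Zn²⁺]_dilute/[Zn²⁺]_conc = 0.001/0.19 = 0.00526.
E = 0 − (0.0592/2) log Q = −(0.0592/2)(-2.279) = 0.0675 V.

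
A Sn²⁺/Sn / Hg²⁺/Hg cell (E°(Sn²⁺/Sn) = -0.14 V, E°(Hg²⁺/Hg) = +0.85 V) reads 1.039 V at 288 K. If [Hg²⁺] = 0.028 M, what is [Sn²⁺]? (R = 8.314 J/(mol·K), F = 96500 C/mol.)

From the Nernst equation, ln Q = nF(E° − E)/RT = 2×96500×(0.99 − 1.039)/(8.314×288) = -3.950, so Q = 0.0193.
With Q = [Sn²⁺]/[Hg²⁺] and the known concentrations, [Sn²⁺] in the numerator gives [Sn²⁺] = 5.4 × 10^-4 M.

5.4 × 10^-4 M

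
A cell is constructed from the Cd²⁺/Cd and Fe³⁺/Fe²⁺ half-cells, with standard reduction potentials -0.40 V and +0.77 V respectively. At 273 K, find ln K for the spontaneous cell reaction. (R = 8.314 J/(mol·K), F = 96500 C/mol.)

E°_cell = +0.77 − (-0.40) = 1.17 V, with n = 2 electrons transferred.
At equilibrium E = 0, so the Nernst equation gives ln K = nFE°/RT = (2)(96500)(1.17)/((8.314)(273)) = 99.49.

ln K = 99.5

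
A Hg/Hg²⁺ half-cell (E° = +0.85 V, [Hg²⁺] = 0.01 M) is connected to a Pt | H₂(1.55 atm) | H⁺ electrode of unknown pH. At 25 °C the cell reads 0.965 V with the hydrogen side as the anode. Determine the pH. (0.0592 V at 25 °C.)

E°_cell = 0.85 V and n = 2.
log Q = n(E° − E)/0.0592 = 2×(0.85 − 0.965)/0.0592 = -3.885.
With Q = [H⁺]^2 / ([Hg²⁺]·P(H₂)), solving for [H⁺] gives log[H⁺] = -2.847, so pH = 2.85.

pH = 2.85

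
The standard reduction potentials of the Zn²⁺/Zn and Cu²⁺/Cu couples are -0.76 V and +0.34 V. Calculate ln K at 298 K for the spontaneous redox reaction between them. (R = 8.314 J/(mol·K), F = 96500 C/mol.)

ln K = 85.7

E°_cell = +0.34 − (-0.76) = 1.10 V, with n = 2 electrons transferred.
At equilibrium E = 0, so the Nernst equation gives ln K = nFE°/RT = (2)(96500)(1.10)/((8.314)(298)) = 85.69.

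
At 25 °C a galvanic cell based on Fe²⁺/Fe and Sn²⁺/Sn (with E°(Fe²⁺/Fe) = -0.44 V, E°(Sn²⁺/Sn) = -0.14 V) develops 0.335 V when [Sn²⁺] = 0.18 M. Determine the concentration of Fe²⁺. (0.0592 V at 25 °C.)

0.012 M

From the Nernst equation, log Q = n(E° − E)/0.0592 = 2(0.30 − 0.335)/0.0592 = -1.182, so Q = 0.0657.
With Q = [Fe²⁺]/[Sn²⁺] and the known concentrations, [Fe²⁺] in the numerator gives [Fe²⁺] = 0.012 M.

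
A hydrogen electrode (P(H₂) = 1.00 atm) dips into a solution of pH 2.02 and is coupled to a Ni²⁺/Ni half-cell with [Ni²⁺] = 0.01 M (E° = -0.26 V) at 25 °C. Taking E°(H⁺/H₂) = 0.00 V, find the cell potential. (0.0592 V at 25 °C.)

0.20 V

The hydrogen couple is the cathode, so E°_cell = 0.26 V; n = 2.
[H⁺] = 10^(−2.02) = 0.0095 M, and Q = [Ni²⁺]·P(H₂) / [H⁺]^2 = 110.
E = E° − (0.0592/2) log Q = 0.26 − (0.0592/2)(2.040) = 0.200 V.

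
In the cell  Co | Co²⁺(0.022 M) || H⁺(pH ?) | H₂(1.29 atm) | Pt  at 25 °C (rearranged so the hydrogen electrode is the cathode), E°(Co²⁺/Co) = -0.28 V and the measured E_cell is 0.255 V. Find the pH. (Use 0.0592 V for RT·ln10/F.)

pH = 1.20

E°_cell = 0.28 V and n = 2.
log Q = n(E° − E)/0.0592 = 2×(0.28 − 0.255)/0.0592 = 0.845.
With Q = [Co²⁺]·P(H₂) / [H⁺]^2, solving for [H⁺] gives log[H⁺] = -1.196, so pH = 1.20.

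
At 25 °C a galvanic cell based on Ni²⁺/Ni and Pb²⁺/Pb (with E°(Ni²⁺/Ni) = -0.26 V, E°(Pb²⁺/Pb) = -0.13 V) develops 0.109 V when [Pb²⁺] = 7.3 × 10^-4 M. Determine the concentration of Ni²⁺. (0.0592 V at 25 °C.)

From the Nernst equation, log Q = n(E° − E)/0.0592 = 2(0.13 − 0.109)/0.0592 = 0.709, so Q = 5.12.
With Q = [Ni²⁺]/[Pb²⁺] and the known concentrations, [Ni²⁺] in the numerator gives [Ni²⁺] = 0.0037 M.

0.0037 M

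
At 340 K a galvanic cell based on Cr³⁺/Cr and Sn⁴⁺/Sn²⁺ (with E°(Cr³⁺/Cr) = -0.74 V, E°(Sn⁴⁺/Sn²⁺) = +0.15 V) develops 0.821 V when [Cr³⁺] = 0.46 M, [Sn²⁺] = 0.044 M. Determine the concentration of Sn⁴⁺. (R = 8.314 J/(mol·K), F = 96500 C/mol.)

2.4 × 10^-4 M

From the Nernst equation, ln Q = nF(E° − E)/RT = 6×96500×(0.89 − 0.821)/(8.314×340) = 14.133, so Q = 1.37 × 10^6.
With Q = [Cr³⁺]^2·[Sn²⁺]^3/[Sn⁴⁺]^3 and the known concentrations, [Sn⁴⁺]^3 in the denominator gives [Sn⁴⁺] = 2.4 × 10^-4 M.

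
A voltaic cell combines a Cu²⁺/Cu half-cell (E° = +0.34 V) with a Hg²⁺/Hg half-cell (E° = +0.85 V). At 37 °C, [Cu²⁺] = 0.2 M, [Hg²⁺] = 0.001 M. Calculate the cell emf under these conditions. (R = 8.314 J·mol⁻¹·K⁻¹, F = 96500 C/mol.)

0.439 V

The Hg²⁺/Hg couple has the higher reduction potential and acts as the cathode, so E°_cell = +0.85 − (+0.34) = 0.51 V.
Balancing electrons gives n = 2; the reaction quotient is Q = [Cu²⁺]/[Hg²⁺] = 200.
E = E° − (RT/nF) ln Q = 0.51 − (8.314×310)/(2×96500) × (5.298) = 0.510 − 0.071 = 0.439 V.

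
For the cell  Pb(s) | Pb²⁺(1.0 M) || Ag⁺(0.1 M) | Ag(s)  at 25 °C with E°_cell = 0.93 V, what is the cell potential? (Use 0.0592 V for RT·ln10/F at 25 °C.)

0.871 V

Balancing electrons gives n = 2; the reaction quotient is Q = [Pb²⁺]/[Ag⁺]^2 = 100.
At 25 °C, E = E° − (0.0592/n) log Q = 0.93 − (0.0592/2)(2.000) = 0.930 − 0.059 = 0.871 V.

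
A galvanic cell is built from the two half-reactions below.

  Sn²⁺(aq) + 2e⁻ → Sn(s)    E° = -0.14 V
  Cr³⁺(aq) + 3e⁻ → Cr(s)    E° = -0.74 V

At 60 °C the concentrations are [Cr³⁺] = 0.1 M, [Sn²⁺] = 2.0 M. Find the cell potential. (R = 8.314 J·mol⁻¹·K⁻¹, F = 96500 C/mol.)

0.632 V

The Sn²⁺/Sn couple has the higher reduction potential and acts as the cathode, so E°_cell = -0.14 − (-0.74) = 0.60 V.
Balancing electrons gives n = 6; the reaction quotient is Q = [Cr³⁺]^2/[Sn²⁺]^3 = 0.00125.
E = E° − (RT/nF) ln Q = 0.60 − (8.314×333)/(6×96500) × (-6.685) = 0.600 + 0.032 = 0.632 V.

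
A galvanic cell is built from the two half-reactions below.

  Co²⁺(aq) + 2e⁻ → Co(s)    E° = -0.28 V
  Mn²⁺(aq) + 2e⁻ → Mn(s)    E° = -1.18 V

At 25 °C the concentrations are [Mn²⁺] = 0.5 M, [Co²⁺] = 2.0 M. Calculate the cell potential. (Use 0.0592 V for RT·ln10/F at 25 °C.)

0.918 V

The Co²⁺/Co couple has the higher reduction potential and acts as the cathode, so E°_cell = -0.28 − (-1.18) = 0.90 V.
Balancing electrons gives n = 2; the reaction quotient is Q = [Mn²⁺]/[Co²⁺] = 0.250.
At 25 °C, E = E° − (0.0592/n) log Q = 0.90 − (0.0592/2)(-0.602) = 0.900 + 0.018 = 0.918 V.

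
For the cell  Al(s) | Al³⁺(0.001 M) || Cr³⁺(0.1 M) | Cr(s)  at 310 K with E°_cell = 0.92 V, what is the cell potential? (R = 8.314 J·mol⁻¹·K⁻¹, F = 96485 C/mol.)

Balancing electrons gives n = 3; the reaction quotient is Q = [Al³⁺]/[Cr³⁺] = 0.0100.
E = E° − (RT/nF) ln Q = 0.92 − (8.314×310)/(3×96485) × (-4.605) = 0.920 + 0.041 = 0.961 V.

0.961 V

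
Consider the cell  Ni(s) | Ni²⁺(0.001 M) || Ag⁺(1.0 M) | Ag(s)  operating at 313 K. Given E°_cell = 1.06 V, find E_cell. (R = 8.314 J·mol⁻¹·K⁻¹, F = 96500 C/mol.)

Balancing electrons gives n = 2; the reaction quotient is Q = [Ni²⁺]/[Ag⁺]^2 = 0.00100.
E = E° − (RT/nF) ln Q = 1.06 − (8.314×313)/(2×96500) × (-6.908) = 1.060 + 0.093 = 1.153 V.

1.15 V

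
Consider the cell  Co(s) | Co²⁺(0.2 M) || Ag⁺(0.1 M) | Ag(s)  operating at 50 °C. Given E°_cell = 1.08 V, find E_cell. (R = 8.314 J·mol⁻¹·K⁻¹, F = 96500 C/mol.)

Balancing electrons gives n = 2; the reaction quotient is Q = [Co²⁺]/[Ag⁺]^2 = 20.0.
E = E° − (RT/nF) ln Q = 1.08 − (8.314×323)/(2×96500) × (2.996) = 1.080 − 0.042 = 1.038 V.

1.04 V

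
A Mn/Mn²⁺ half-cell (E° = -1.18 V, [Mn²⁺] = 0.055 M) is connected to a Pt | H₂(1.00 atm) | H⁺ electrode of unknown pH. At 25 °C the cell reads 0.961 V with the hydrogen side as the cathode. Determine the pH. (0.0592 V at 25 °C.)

E°_cell = 1.18 V and n = 2.
log Q = n(E° − E)/0.0592 = 2×(1.18 − 0.961)/0.0592 = 7.399.
With Q = [Mn²⁺]·P(H₂) / [H⁺]^2, solving for [H⁺] gives log[H⁺] = -4.329, so pH = 4.33.

pH = 4.33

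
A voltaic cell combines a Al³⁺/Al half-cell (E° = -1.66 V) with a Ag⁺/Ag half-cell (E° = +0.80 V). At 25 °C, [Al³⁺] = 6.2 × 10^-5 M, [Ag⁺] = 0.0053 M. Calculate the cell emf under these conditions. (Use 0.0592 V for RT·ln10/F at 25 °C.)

The Ag⁺/Ag couple has the higher reduction potential and acts as the cathode, so E°_cell = +0.80 − (-1.66) = 2.46 V.
Balancing electrons gives n = 3; the reaction quotient is Q = [Al³⁺]/[Ag⁺]^3 = 416.
At 25 °C, E = E° − (0.0592/n) log Q = 2.46 − (0.0592/3)(2.620) = 2.460 − 0.052 = 2.408 V.

2.41 V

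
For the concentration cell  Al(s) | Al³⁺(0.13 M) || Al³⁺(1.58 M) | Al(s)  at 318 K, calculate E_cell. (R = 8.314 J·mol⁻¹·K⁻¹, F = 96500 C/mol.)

Both half-cells are Al³⁺/Al, so E°_cell = 0. The concentrated side is the cathode; the cell reaction moves Al³⁺ from high to low concentration with n = 3.
Q = [Al³⁺]_dilute/[Al³⁺]_conc = 0.13/1.58 = 0.0823.
E = 0 − (RT/nF) ln Q = −((8.314×318)/(3×96500))(-2.498) = 0.0228 V.

0.023 V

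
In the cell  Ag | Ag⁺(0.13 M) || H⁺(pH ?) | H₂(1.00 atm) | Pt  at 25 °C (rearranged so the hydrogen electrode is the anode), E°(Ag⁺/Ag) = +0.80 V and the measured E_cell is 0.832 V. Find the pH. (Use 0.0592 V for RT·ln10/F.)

E°_cell = 0.80 V and n = 2.
log Q = n(E° − E)/0.0592 = 2×(0.80 − 0.832)/0.0592 = -1.081.
With Q = [H⁺]^2 / ([Ag⁺]^2·P(H₂)), solving for [H⁺] gives log[H⁺] = -1.427, so pH = 1.43.

pH = 1.43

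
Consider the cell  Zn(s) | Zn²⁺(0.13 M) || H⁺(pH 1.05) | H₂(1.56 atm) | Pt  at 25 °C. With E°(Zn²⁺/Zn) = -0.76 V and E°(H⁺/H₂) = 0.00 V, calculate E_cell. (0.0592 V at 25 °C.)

0.72 V

The hydrogen couple is the cathode, so E°_cell = 0.76 V; n = 2.
[H⁺] = 10^(−1.05) = 0.089 M, and Q = [Zn²⁺]·P(H₂) / [H⁺]^2 = 25.5.
E = E° − (0.0592/2) log Q = 0.76 − (0.0592/2)(1.407) = 0.718 V.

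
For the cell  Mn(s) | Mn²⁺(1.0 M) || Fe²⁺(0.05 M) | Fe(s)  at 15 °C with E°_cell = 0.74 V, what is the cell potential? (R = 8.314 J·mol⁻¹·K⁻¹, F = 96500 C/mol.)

0.703 V

Balancing electrons gives n = 2; the reaction quotient is Q = [Mn²⁺]/[Fe²⁺] = 20.0.
E = E° − (RT/nF) ln Q = 0.74 − (8.314×288)/(2×96500) × (2.996) = 0.740 − 0.037 = 0.703 V.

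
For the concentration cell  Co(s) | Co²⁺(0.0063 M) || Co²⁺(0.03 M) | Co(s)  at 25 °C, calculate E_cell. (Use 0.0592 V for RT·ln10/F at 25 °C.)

Both half-cells are Co²⁺/Co, so E°_cell = 0. The concentrated side is the cathode; the cell reaction moves Co²⁺ from high to low concentration with n = 2.
Q = [Co²⁺]_dilute/[Co²⁺]_conc = 0.0063/0.03 = 0.210.
E = 0 − (0.0592/2) log Q = −(0.0592/2)(-0.678) = 0.0201 V.

0.020 V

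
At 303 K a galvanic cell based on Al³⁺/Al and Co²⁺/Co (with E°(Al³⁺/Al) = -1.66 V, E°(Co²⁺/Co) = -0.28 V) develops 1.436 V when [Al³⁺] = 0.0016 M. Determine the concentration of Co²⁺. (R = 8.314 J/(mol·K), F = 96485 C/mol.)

From the Nernst equation, ln Q = nF(E° − E)/RT = 6×96485×(1.38 − 1.436)/(8.314×303) = -12.869, so Q = 2.58 × 10^-6.
With Q = [Al³⁺]^2/[Co²⁺]^3 and the known concentrations, [Co²⁺]^3 in the denominator gives [Co²⁺] = 1.0 M.

1.0 M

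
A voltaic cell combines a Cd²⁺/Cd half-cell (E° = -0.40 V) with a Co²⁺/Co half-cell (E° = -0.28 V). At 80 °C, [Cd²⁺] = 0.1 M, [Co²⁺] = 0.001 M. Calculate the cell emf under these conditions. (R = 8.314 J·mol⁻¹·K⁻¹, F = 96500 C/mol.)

0.050 V

The Co²⁺/Co couple has the higher reduction potential and acts as the cathode, so E°_cell = -0.28 − (-0.40) = 0.12 V.
Balancing electrons gives n = 2; the reaction quotient is Q = [Cd²⁺]/[Co²⁺] = 100.
E = E° − (RT/nF) ln Q = 0.12 − (8.314×353)/(2×96500) × (4.605) = 0.120 − 0.070 = 0.050 V.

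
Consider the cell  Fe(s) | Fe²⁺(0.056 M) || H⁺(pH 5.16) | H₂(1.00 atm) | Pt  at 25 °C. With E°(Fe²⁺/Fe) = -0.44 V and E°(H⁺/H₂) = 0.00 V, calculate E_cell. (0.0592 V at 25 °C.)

0.17 V

The hydrogen couple is the cathode, so E°_cell = 0.44 V; n = 2.
[H⁺] = 10^(−5.16) = 6.9 × 10^-6 M, and Q = [Fe²⁺]·P(H₂) / [H⁺]^2 = 1.17 × 10^9.
E = E° − (0.0592/2) log Q = 0.44 − (0.0592/2)(9.068) = 0.172 V.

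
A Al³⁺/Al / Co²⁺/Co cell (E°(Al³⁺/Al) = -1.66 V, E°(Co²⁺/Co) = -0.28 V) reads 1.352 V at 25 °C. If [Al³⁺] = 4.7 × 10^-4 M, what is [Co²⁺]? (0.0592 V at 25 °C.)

From the Nernst equation, log Q = n(E° − E)/0.0592 = 6(1.38 − 1.352)/0.0592 = 2.838, so Q = 688.
With Q = [Al³⁺]^2/[Co²⁺]^3 and the known concentrations, [Co²⁺]^3 in the denominator gives [Co²⁺] = 6.8 × 10^-4 M.

6.8 × 10^-4 M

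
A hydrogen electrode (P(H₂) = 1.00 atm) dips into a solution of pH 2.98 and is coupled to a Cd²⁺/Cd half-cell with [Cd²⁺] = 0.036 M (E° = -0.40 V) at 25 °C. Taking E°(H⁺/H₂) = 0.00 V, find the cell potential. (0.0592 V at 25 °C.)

The hydrogen couple is the cathode, so E°_cell = 0.40 V; n = 2.
[H⁺] = 10^(−2.98) = 0.0010 M, and Q = [Cd²⁺]·P(H₂) / [H⁺]^2 = 3.28 × 10^4.
E = E° − (0.0592/2) log Q = 0.40 − (0.0592/2)(4.516) = 0.266 V.

0.27 V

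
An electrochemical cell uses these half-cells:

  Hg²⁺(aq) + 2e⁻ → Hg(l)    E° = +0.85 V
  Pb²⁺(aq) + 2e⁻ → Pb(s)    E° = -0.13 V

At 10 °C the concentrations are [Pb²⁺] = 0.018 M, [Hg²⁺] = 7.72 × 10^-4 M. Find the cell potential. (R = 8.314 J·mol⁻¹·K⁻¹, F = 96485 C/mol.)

The Hg²⁺/Hg couple has the higher reduction potential and acts as the cathode, so E°_cell = +0.85 − (-0.13) = 0.98 V.
Balancing electrons gives n = 2; the reaction quotient is Q = [Pb²⁺]/[Hg²⁺] = 23.3.
E = E° − (RT/nF) ln Q = 0.98 − (8.314×283)/(2×96485) × (3.149) = 0.980 − 0.038 = 0.942 V.

0.942 V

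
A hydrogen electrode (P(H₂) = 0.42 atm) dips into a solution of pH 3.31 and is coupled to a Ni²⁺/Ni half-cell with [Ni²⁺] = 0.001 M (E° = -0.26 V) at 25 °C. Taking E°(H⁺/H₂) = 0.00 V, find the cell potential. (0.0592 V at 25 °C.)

0.16 V

The hydrogen couple is the cathode, so E°_cell = 0.26 V; n = 2.
[H⁺] = 10^(−3.31) = 4.9 × 10^-4 M, and Q = [Ni²⁺]·P(H₂) / [H⁺]^2 = 1750.
E = E° − (0.0592/2) log Q = 0.26 − (0.0592/2)(3.243) = 0.164 V.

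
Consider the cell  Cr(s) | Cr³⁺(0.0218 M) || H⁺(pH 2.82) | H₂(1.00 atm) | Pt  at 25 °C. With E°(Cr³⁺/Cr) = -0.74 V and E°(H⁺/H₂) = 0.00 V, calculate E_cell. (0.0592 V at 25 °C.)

The hydrogen couple is the cathode, so E°_cell = 0.74 V; n = 6.
[H⁺] = 10^(−2.82) = 0.0015 M, and Q = [Cr³⁺]^2·P(H₂)^3 / [H⁺]^6 = 3.95 × 10^13.
E = E° − (0.0592/6) log Q = 0.74 − (0.0592/6)(13.597) = 0.606 V.

0.61 V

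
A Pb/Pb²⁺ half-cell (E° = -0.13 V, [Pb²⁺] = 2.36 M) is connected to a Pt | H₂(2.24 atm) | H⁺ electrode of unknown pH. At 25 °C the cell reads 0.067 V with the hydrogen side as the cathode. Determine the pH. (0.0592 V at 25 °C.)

E°_cell = 0.13 V and n = 2.
log Q = n(E° − E)/0.0592 = 2×(0.13 − 0.067)/0.0592 = 2.128.
With Q = [Pb²⁺]·P(H₂) / [H⁺]^2, solving for [H⁺] gives log[H⁺] = -0.703, so pH = 0.70.

pH = 0.70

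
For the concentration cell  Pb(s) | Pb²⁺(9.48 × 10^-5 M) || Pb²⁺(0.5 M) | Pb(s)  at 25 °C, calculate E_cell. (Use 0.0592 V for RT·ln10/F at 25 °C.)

Both half-cells are Pb²⁺/Pb, so E°_cell = 0. The concentrated side is the cathode; the cell reaction moves Pb²⁺ from high to low concentration with n = 2.
Q = [Pb²⁺]_dilute/[Pb²⁺]_conc = 9.48 × 10^-5/0.5 = 1.9 × 10^-4.
E = 0 − (0.0592/2) log Q = −(0.0592/2)(-3.722) = 0.1102 V.

0.11 V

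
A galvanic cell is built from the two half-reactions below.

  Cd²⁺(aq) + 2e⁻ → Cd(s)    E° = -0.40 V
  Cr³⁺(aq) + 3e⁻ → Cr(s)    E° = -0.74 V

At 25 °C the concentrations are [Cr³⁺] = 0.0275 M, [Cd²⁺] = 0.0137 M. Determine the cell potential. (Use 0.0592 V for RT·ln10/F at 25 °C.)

The Cd²⁺/Cd couple has the higher reduction potential and acts as the cathode, so E°_cell = -0.40 − (-0.74) = 0.34 V.
Balancing electrons gives n = 6; the reaction quotient is Q = [Cr³⁺]^2/[Cd²⁺]^3 = 294.
At 25 °C, E = E° − (0.0592/n) log Q = 0.34 − (0.0592/6)(2.469) = 0.340 − 0.024 = 0.316 V.

0.316 V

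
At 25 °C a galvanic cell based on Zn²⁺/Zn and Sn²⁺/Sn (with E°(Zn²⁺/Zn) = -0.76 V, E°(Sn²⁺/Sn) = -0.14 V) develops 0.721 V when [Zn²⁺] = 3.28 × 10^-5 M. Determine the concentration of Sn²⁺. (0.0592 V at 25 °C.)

0.085 M

From the Nernst equation, log Q = n(E° − E)/0.0592 = 2(0.62 − 0.721)/0.0592 = -3.412, so Q = 3.87 × 10^-4.
With Q = [Zn²⁺]/[Sn²⁺] and the known concentrations, [Sn²⁺] in the denominator gives [Sn²⁺] = 0.085 M.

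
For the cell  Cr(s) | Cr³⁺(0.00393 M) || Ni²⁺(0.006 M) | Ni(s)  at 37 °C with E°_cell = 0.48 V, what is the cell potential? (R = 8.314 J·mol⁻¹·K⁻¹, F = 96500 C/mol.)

Balancing electrons gives n = 6; the reaction quotient is Q = [Cr³⁺]^2/[Ni²⁺]^3 = 71.5.
E = E° − (RT/nF) ln Q = 0.48 − (8.314×310)/(6×96500) × (4.270) = 0.480 − 0.019 = 0.461 V.

0.461 V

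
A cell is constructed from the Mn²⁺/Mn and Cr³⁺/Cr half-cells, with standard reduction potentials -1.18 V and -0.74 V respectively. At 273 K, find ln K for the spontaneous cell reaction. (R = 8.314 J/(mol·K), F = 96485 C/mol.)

E°_cell = -0.74 − (-1.18) = 0.44 V, with n = 6 electrons transferred.
At equilibrium E = 0, so the Nernst equation gives ln K = nFE°/RT = (6)(96485)(0.44)/((8.314)(273)) = 112.23.

ln K = 112.2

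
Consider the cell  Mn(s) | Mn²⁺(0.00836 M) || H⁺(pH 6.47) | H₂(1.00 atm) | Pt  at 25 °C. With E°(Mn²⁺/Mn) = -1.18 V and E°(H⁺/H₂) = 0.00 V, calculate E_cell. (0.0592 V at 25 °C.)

0.86 V

The hydrogen couple is the cathode, so E°_cell = 1.18 V; n = 2.
[H⁺] = 10^(−6.47) = 3.4 × 10^-7 M, and Q = [Mn²⁺]·P(H₂) / [H⁺]^2 = 7.28 × 10^10.
E = E° − (0.0592/2) log Q = 1.18 − (0.0592/2)(10.862) = 0.858 V.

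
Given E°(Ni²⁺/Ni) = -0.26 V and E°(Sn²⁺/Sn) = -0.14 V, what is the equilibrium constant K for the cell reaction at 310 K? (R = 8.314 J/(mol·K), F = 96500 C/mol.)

E°_cell = -0.14 − (-0.26) = 0.12 V, with n = 2 electrons transferred.
At equilibrium E = 0, so the Nernst equation gives ln K = nFE°/RT = (2)(96500)(0.12)/((8.314)(310)) = 8.99.
K = e^8.99 = 8000.

8000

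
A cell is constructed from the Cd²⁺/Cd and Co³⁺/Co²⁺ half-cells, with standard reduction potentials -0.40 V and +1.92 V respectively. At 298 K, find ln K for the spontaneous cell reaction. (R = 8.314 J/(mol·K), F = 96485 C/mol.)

ln K = 180.7

E°_cell = +1.92 − (-0.40) = 2.32 V, with n = 2 electrons transferred.
At equilibrium E = 0, so the Nernst equation gives ln K = nFE°/RT = (2)(96485)(2.32)/((8.314)(298)) = 180.70.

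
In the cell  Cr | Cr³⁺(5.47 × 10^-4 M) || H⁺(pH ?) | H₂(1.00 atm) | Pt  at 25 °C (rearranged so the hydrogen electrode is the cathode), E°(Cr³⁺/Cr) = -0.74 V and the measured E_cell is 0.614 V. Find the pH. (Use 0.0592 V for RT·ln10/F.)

pH = 3.22

E°_cell = 0.74 V and n = 6.
log Q = n(E° − E)/0.0592 = 6×(0.74 − 0.614)/0.0592 = 12.770.
With Q = [Cr³⁺]^2·P(H₂)^3 / [H⁺]^6, solving for [H⁺] gives log[H⁺] = -3.216, so pH = 3.22.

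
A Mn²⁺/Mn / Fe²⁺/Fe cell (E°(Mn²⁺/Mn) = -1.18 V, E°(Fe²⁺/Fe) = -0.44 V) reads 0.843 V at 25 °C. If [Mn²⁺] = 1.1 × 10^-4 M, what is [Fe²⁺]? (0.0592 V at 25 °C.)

From the Nernst equation, log Q = n(E° − E)/0.0592 = 2(0.74 − 0.843)/0.0592 = -3.480, so Q = 3.31 × 10^-4.
With Q = [Mn²⁺]/[Fe²⁺] and the known concentrations, [Fe²⁺] in the denominator gives [Fe²⁺] = 0.33 M.

0.33 M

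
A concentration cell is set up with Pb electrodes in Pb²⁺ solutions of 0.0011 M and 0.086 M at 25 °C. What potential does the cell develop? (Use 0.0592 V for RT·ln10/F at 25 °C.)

Both half-cells are Pb²⁺/Pb, so E°_cell = 0. The concentrated side is the cathode; the cell reaction moves Pb²⁺ from high to low concentration with n = 2.
Q = [Pb²⁺]_dilute/[Pb²⁺]_conc = 0.0011/0.086 = 0.0128.
E = 0 − (0.0592/2) log Q = −(0.0592/2)(-1.893) = 0.0560 V.

0.056 V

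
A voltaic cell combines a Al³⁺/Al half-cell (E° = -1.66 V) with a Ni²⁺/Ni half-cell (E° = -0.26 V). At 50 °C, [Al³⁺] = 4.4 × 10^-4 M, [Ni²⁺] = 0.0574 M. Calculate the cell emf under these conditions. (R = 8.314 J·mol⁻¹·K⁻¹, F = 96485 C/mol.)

1.43 V

The Ni²⁺/Ni couple has the higher reduction potential and acts as the cathode, so E°_cell = -0.26 − (-1.66) = 1.40 V.
Balancing electrons gives n = 6; the reaction quotient is Q = [Al³⁺]^2/[Ni²⁺]^3 = 0.00102.
E = E° − (RT/nF) ln Q = 1.40 − (8.314×323)/(6×96485) × (-6.884) = 1.400 + 0.032 = 1.432 V.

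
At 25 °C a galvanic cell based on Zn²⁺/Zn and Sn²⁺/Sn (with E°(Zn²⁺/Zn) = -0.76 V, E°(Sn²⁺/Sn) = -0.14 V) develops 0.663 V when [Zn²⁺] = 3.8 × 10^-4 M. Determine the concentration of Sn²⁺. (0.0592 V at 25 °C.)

0.011 M

From the Nernst equation, log Q = n(E° − E)/0.0592 = 2(0.62 − 0.663)/0.0592 = -1.453, so Q = 0.0353.
With Q = [Zn²⁺]/[Sn²⁺] and the known concentrations, [Sn²⁺] in the denominator gives [Sn²⁺] = 0.011 M.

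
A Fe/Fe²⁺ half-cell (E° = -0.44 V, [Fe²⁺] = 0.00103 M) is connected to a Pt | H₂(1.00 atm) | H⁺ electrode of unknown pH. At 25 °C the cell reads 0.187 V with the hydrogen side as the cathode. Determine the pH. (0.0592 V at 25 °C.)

pH = 5.77

E°_cell = 0.44 V and n = 2.
log Q = n(E° − E)/0.0592 = 2×(0.44 − 0.187)/0.0592 = 8.547.
With Q = [Fe²⁺]·P(H₂) / [H⁺]^2, solving for [H⁺] gives log[H⁺] = -5.767, so pH = 5.77.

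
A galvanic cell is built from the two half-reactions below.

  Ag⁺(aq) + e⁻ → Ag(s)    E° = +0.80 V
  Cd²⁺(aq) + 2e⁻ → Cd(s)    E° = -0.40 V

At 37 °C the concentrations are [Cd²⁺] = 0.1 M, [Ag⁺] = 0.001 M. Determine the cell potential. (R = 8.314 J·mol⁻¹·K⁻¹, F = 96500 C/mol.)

The Ag⁺/Ag couple has the higher reduction potential and acts as the cathode, so E°_cell = +0.80 − (-0.40) = 1.20 V.
Balancing electrons gives n = 2; the reaction quotient is Q = [Cd²⁺]/[Ag⁺]^2 = 1 × 10^5.
E = E° − (RT/nF) ln Q = 1.20 − (8.314×310)/(2×96500) × (11.513) = 1.200 − 0.154 = 1.046 V.

1.05 V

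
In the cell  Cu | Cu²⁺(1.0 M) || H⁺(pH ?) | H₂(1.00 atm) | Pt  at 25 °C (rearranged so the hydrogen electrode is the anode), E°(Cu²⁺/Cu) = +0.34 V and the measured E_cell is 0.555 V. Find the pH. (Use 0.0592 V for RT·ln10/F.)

E°_cell = 0.34 V and n = 2.
log Q = n(E° − E)/0.0592 = 2×(0.34 − 0.555)/0.0592 = -7.264.
With Q = [H⁺]^2 / ([Cu²⁺]·P(H₂)), solving for [H⁺] gives log[H⁺] = -3.632, so pH = 3.63.

pH = 3.63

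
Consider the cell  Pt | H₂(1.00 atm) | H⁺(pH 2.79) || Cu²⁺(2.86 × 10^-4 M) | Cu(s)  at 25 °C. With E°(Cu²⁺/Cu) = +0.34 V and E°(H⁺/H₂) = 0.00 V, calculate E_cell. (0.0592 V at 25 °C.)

The Cu²⁺/Cu couple is the cathode, so E°_cell = 0.34 V; n = 2.
[H⁺] = 10^(−2.79) = 0.0016 M, and Q = [H⁺]^2 / ([Cu²⁺]·P(H₂)) = 0.00920.
E = E° − (0.0592/2) log Q = 0.34 − (0.0592/2)(-2.036) = 0.400 V.

0.40 V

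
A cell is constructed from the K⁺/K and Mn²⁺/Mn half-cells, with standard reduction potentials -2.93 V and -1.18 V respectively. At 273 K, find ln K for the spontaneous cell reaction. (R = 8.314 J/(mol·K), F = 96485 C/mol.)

E°_cell = -1.18 − (-2.93) = 1.75 V, with n = 2 electrons transferred.
At equilibrium E = 0, so the Nernst equation gives ln K = nFE°/RT = (2)(96485)(1.75)/((8.314)(273)) = 148.78.

ln K = 148.8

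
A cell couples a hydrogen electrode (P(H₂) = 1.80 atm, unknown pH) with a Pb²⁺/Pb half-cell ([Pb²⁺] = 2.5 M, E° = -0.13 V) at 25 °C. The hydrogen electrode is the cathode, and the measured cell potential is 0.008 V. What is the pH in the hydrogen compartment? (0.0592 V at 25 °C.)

pH = 1.73

E°_cell = 0.13 V and n = 2.
log Q = n(E° − E)/0.0592 = 2×(0.13 − 0.008)/0.0592 = 4.122.
With Q = [Pb²⁺]·P(H₂) / [H⁺]^2, solving for [H⁺] gives log[H⁺] = -1.734, so pH = 1.73.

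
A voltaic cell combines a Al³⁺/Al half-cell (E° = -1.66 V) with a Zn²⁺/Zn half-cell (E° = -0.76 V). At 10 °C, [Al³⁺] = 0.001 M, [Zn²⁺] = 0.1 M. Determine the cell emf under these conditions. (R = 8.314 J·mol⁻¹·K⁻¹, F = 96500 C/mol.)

The Zn²⁺/Zn couple has the higher reduction potential and acts as the cathode, so E°_cell = -0.76 − (-1.66) = 0.90 V.
Balancing electrons gives n = 6; the reaction quotient is Q = [Al³⁺]^2/[Zn²⁺]^3 = 0.00100.
E = E° − (RT/nF) ln Q = 0.90 − (8.314×283)/(6×96500) × (-6.908) = 0.900 + 0.028 = 0.928 V.

0.928 V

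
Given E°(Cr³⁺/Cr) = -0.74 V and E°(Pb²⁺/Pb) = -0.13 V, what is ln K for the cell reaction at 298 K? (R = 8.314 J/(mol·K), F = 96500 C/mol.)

E°_cell = -0.13 − (-0.74) = 0.61 V, with n = 6 electrons transferred.
At equilibrium E = 0, so the Nernst equation gives ln K = nFE°/RT = (6)(96500)(0.61)/((8.314)(298)) = 142.55.

ln K = 142.6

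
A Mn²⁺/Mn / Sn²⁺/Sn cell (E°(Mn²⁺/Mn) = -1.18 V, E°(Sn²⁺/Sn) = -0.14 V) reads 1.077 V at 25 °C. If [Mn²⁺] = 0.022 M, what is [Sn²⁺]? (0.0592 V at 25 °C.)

From the Nernst equation, log Q = n(E° − E)/0.0592 = 2(1.04 − 1.077)/0.0592 = -1.250, so Q = 0.0562.
With Q = [Mn²⁺]/[Sn²⁺] and the known concentrations, [Sn²⁺] in the denominator gives [Sn²⁺] = 0.39 M.

0.39 M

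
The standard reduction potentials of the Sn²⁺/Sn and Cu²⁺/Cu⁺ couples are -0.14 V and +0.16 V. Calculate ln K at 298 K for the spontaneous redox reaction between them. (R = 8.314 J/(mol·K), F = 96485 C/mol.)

E°_cell = +0.16 − (-0.14) = 0.30 V, with n = 2 electrons transferred.
At equilibrium E = 0, so the Nernst equation gives ln K = nFE°/RT = (2)(96485)(0.30)/((8.314)(298)) = 23.37.

ln K = 23.4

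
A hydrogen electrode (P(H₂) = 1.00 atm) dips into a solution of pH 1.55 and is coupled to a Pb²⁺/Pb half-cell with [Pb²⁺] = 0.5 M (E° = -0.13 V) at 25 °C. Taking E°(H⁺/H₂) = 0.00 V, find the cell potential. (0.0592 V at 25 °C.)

The hydrogen couple is the cathode, so E°_cell = 0.13 V; n = 2.
[H⁺] = 10^(−1.55) = 0.028 M, and Q = [Pb²⁺]·P(H₂) / [H⁺]^2 = 629.
E = E° − (0.0592/2) log Q = 0.13 − (0.0592/2)(2.799) = 0.047 V.

0.047 V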